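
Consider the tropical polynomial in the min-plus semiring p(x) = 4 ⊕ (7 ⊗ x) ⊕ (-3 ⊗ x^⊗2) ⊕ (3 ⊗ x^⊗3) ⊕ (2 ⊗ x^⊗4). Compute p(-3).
p(-3) = -10

A tropical monomial a ⊗ x^⊗i evaluates to a + i · x. Evaluating each term at x = -3:
  Term 0 contributes 4 + 0 · -3 = 4
  Term 1 contributes 7 + 1 · -3 = 4
  Term 2 contributes -3 + 2 · -3 = -9
  Term 3 contributes 3 + 3 · -3 = -6
  Term 4 contributes 2 + 4 · -3 = -10
p(-3) = ⊕ of these = min[4, 4, -9, -6, -10] = -10.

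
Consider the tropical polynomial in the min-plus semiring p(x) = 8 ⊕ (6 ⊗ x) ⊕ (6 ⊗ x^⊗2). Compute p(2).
p(2) = 8

A tropical monomial a ⊗ x^⊗i evaluates to a + i · x. Evaluating each term at x = 2:
  Term 0 contributes 8 + 0 · 2 = 8
  Term 1 contributes 6 + 1 · 2 = 8
  Term 2 contributes 6 + 2 · 2 = 10
p(2) = ⊕ of these = min[8, 8, 10] = 8.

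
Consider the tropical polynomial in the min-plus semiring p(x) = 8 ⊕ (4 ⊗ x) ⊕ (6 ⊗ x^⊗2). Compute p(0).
p(0) = 4

A tropical monomial a ⊗ x^⊗i evaluates to a + i · x. Evaluating each term at x = 0:
  Term 0 contributes 8 + 0 · 0 = 8
  Term 1 contributes 4 + 1 · 0 = 4
  Term 2 contributes 6 + 2 · 0 = 6
p(0) = ⊕ of these = min[8, 4, 6] = 4.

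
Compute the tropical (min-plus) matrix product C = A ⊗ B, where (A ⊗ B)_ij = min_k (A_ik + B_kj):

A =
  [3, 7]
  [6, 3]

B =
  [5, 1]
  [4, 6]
A ⊗ B =
  [8, 4]
  [7, 7]

Apply the min-plus product entry-by-entry:
  C[0][0] = min over k of (A[0][0] + B[0][0] = 3 + 5 = 8, A[0][1] + B[1][0] = 7 + 4 = 11) = 8 (attained at k = 0)
  C[0][1] = min over k of (A[0][0] + B[0][1] = 3 + 1 = 4, A[0][1] + B[1][1] = 7 + 6 = 13) = 4 (attained at k = 0)
  C[1][0] = min over k of (A[1][0] + B[0][0] = 6 + 5 = 11, A[1][1] + B[1][0] = 3 + 4 = 7) = 7 (attained at k = 1)
  C[1][1] = min over k of (A[1][0] + B[0][1] = 6 + 1 = 7, A[1][1] + B[1][1] = 3 + 6 = 9) = 7 (attained at k = 0)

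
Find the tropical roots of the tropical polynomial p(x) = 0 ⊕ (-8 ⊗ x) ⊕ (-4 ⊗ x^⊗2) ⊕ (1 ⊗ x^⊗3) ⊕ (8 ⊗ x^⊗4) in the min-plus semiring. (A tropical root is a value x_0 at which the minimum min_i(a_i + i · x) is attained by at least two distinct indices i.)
Roots: {-7, -5, -4, 8}

Each tropical root is a break point of the lower envelope of the lines y = a_i + i · x (there are 5 lines, with slopes 0, 1, ..., 4). Only the lines that attain the minimum somewhere contribute to roots; other lines are dominated. Here the surviving (envelope) indices are i = 4, i = 3, i = 2, i = 1, i = 0.
Intersections between consecutive envelope lines give the roots: for adjacent envelope indices i < j the intersection is x = (a_i − a_j) / (j − i). Reading off the sorted break points: {-7, -5, -4, 8}.
Verification: at each break x_0, at least two indices attain the minimum of min_i(a_i + i · x_0).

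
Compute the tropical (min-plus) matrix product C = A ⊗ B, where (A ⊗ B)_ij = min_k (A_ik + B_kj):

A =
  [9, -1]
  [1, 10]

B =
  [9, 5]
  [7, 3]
A ⊗ B =
  [6, 2]
  [10, 6]

Apply the min-plus product entry-by-entry:
  C[0][0] = min over k of (A[0][0] + B[0][0] = 9 + 9 = 18, A[0][1] + B[1][0] = -1 + 7 = 6) = 6 (attained at k = 1)
  C[0][1] = min over k of (A[0][0] + B[0][1] = 9 + 5 = 14, A[0][1] + B[1][1] = -1 + 3 = 2) = 2 (attained at k = 1)
  C[1][0] = min over k of (A[1][0] + B[0][0] = 1 + 9 = 10, A[1][1] + B[1][0] = 10 + 7 = 17) = 10 (attained at k = 0)
  C[1][1] = min over k of (A[1][0] + B[0][1] = 1 + 5 = 6, A[1][1] + B[1][1] = 10 + 3 = 13) = 6 (attained at k = 0)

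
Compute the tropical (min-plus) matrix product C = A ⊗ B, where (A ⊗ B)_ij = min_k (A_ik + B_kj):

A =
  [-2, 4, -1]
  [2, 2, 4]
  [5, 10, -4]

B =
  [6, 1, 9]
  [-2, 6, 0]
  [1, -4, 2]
A ⊗ B =
  [0, -5, 1]
  [0, 0, 2]
  [-3, -8, -2]

Apply the min-plus product entry-by-entry:
  C[0][0] = min over k of (A[0][0] + B[0][0] = -2 + 6 = 4, A[0][1] + B[1][0] = 4 + -2 = 2, A[0][2] + B[2][0] = -1 + 1 = 0) = 0 (attained at k = 2)
  C[0][1] = min over k of (A[0][0] + B[0][1] = -2 + 1 = -1, A[0][1] + B[1][1] = 4 + 6 = 10, A[0][2] + B[2][1] = -1 + -4 = -5) = -5 (attained at k = 2)
  C[0][2] = min over k of (A[0][0] + B[0][2] = -2 + 9 = 7, A[0][1] + B[1][2] = 4 + 0 = 4, A[0][2] + B[2][2] = -1 + 2 = 1) = 1 (attained at k = 2)
  C[1][0] = min over k of (A[1][0] + B[0][0] = 2 + 6 = 8, A[1][1] + B[1][0] = 2 + -2 = 0, A[1][2] + B[2][0] = 4 + 1 = 5) = 0 (attained at k = 1)
  C[1][1] = min over k of (A[1][0] + B[0][1] = 2 + 1 = 3, A[1][1] + B[1][1] = 2 + 6 = 8, A[1][2] + B[2][1] = 4 + -4 = 0) = 0 (attained at k = 2)
  C[1][2] = min over k of (A[1][0] + B[0][2] = 2 + 9 = 11, A[1][1] + B[1][2] = 2 + 0 = 2, A[1][2] + B[2][2] = 4 + 2 = 6) = 2 (attained at k = 1)
  C[2][0] = min over k of (A[2][0] + B[0][0] = 5 + 6 = 11, A[2][1] + B[1][0] = 10 + -2 = 8, A[2][2] + B[2][0] = -4 + 1 = -3) = -3 (attained at k = 2)
  C[2][1] = min over k of (A[2][0] + B[0][1] = 5 + 1 = 6, A[2][1] + B[1][1] = 10 + 6 = 16, A[2][2] + B[2][1] = -4 + -4 = -8) = -8 (attained at k = 2)
  C[2][2] = min over k of (A[2][0] + B[0][2] = 5 + 9 = 14, A[2][1] + B[1][2] = 10 + 0 = 10, A[2][2] + B[2][2] = -4 + 2 = -2) = -2 (attained at k = 2)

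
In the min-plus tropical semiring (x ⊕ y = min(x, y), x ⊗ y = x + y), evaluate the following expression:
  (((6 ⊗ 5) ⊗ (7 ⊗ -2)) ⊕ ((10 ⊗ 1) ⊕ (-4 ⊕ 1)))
(((6 ⊗ 5) ⊗ (7 ⊗ -2)) ⊕ ((10 ⊗ 1) ⊕ (-4 ⊕ 1))) = -4

Expand innermost to outermost. Recall ⊕ takes the minimum of its arguments and ⊗ takes their sum. Working out the expression (((6 ⊗ 5) ⊗ (7 ⊗ -2)) ⊕ ((10 ⊗ 1) ⊕ (-4 ⊕ 1))) gives -4.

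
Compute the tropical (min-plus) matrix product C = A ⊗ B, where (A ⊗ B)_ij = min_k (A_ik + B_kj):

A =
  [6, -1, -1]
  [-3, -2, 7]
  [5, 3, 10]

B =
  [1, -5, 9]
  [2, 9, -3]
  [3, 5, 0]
A ⊗ B =
  [1, 1, -4]
  [-2, -8, -5]
  [5, 0, 0]

Apply the min-plus product entry-by-entry:
  C[0][0] = min over k of (A[0][0] + B[0][0] = 6 + 1 = 7, A[0][1] + B[1][0] = -1 + 2 = 1, A[0][2] + B[2][0] = -1 + 3 = 2) = 1 (attained at k = 1)
  C[0][1] = min over k of (A[0][0] + B[0][1] = 6 + -5 = 1, A[0][1] + B[1][1] = -1 + 9 = 8, A[0][2] + B[2][1] = -1 + 5 = 4) = 1 (attained at k = 0)
  C[0][2] = min over k of (A[0][0] + B[0][2] = 6 + 9 = 15, A[0][1] + B[1][2] = -1 + -3 = -4, A[0][2] + B[2][2] = -1 + 0 = -1) = -4 (attained at k = 1)
  C[1][0] = min over k of (A[1][0] + B[0][0] = -3 + 1 = -2, A[1][1] + B[1][0] = -2 + 2 = 0, A[1][2] + B[2][0] = 7 + 3 = 10) = -2 (attained at k = 0)
  C[1][1] = min over k of (A[1][0] + B[0][1] = -3 + -5 = -8, A[1][1] + B[1][1] = -2 + 9 = 7, A[1][2] + B[2][1] = 7 + 5 = 12) = -8 (attained at k = 0)
  C[1][2] = min over k of (A[1][0] + B[0][2] = -3 + 9 = 6, A[1][1] + B[1][2] = -2 + -3 = -5, A[1][2] + B[2][2] = 7 + 0 = 7) = -5 (attained at k = 1)
  C[2][0] = min over k of (A[2][0] + B[0][0] = 5 + 1 = 6, A[2][1] + B[1][0] = 3 + 2 = 5, A[2][2] + B[2][0] = 10 + 3 = 13) = 5 (attained at k = 1)
  C[2][1] = min over k of (A[2][0] + B[0][1] = 5 + -5 = 0, A[2][1] + B[1][1] = 3 + 9 = 12, A[2][2] + B[2][1] = 10 + 5 = 15) = 0 (attained at k = 0)
  C[2][2] = min over k of (A[2][0] + B[0][2] = 5 + 9 = 14, A[2][1] + B[1][2] = 3 + -3 = 0, A[2][2] + B[2][2] = 10 + 0 = 10) = 0 (attained at k = 1)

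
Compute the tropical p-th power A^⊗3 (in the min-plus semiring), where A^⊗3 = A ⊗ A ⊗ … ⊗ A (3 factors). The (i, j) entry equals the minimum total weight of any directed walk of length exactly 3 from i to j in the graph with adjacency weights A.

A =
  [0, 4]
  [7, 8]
A^⊗3 =
  [0, 4]
  [7, 11]

Each entry (A^⊗3)_ij equals the minimum over all length-3 walks i = v_0 → v_1 → … → v_3 = j of Σ_t A[v_t][v_{t+1}]. For example, for (i, j) = (0, 1) we minimise over 4 possible intermediate vertex sequences; the minimum is 4, attained along the walk 0 → 0 → 0 → 1.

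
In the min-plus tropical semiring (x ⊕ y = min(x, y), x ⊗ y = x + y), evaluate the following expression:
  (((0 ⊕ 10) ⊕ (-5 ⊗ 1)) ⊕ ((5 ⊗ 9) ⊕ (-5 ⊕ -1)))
(((0 ⊕ 10) ⊕ (-5 ⊗ 1)) ⊕ ((5 ⊗ 9) ⊕ (-5 ⊕ -1))) = -5

Expand innermost to outermost. Recall ⊕ takes the minimum of its arguments and ⊗ takes their sum. Working out the expression (((0 ⊕ 10) ⊕ (-5 ⊗ 1)) ⊕ ((5 ⊗ 9) ⊕ (-5 ⊕ -1))) gives -5.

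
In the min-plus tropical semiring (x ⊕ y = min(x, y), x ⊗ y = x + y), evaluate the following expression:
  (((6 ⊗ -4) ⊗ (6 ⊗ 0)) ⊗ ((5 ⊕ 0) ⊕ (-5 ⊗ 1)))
(((6 ⊗ -4) ⊗ (6 ⊗ 0)) ⊗ ((5 ⊕ 0) ⊕ (-5 ⊗ 1))) = 4

Expand innermost to outermost. Recall ⊕ takes the minimum of its arguments and ⊗ takes their sum. Working out the expression (((6 ⊗ -4) ⊗ (6 ⊗ 0)) ⊗ ((5 ⊕ 0) ⊕ (-5 ⊗ 1))) gives 4.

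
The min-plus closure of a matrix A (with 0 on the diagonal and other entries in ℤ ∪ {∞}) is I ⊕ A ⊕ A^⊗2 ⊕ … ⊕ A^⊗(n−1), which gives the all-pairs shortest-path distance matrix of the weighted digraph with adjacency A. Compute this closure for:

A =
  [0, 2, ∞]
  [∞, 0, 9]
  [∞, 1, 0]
Closure =
  [0, 2, 11]
  [∞, 0, 9]
  [∞, 1, 0]

This is the Floyd-Warshall all-pairs shortest-path computation. For each intermediate vertex k = 0, 1, …, 2, update dist[i][j] ← min(dist[i][j], dist[i][k] + dist[k][j]). The final matrix gives, for each (i, j), the minimum total weight of any directed path from i to j (possibly empty when i = j).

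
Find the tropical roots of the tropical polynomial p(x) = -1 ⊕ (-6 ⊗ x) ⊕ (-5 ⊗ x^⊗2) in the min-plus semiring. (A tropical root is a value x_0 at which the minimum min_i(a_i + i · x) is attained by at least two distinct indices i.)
Roots: {-1, 5}

Each tropical root is a break point of the lower envelope of the lines y = a_i + i · x (there are 3 lines, with slopes 0, 1, ..., 2). Only the lines that attain the minimum somewhere contribute to roots; other lines are dominated. Here the surviving (envelope) indices are i = 2, i = 1, i = 0.
Intersections between consecutive envelope lines give the roots: for adjacent envelope indices i < j the intersection is x = (a_i − a_j) / (j − i). Reading off the sorted break points: {-1, 5}.
Verification: at each break x_0, at least two indices attain the minimum of min_i(a_i + i · x_0).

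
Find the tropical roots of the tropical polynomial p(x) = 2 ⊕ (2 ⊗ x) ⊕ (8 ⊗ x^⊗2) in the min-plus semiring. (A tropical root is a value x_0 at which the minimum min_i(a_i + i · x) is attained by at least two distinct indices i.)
Roots: {-6, 0}

Each tropical root is a break point of the lower envelope of the lines y = a_i + i · x (there are 3 lines, with slopes 0, 1, ..., 2). Only the lines that attain the minimum somewhere contribute to roots; other lines are dominated. Here the surviving (envelope) indices are i = 2, i = 1, i = 0.
Intersections between consecutive envelope lines give the roots: for adjacent envelope indices i < j the intersection is x = (a_i − a_j) / (j − i). Reading off the sorted break points: {-6, 0}.
Verification: at each break x_0, at least two indices attain the minimum of min_i(a_i + i · x_0).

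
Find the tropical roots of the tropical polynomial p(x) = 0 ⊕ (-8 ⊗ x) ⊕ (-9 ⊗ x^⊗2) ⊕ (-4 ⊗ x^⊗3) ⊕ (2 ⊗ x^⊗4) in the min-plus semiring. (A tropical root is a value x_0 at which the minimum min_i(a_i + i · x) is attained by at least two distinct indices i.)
Roots: {-6, -5, 1, 8}

Each tropical root is a break point of the lower envelope of the lines y = a_i + i · x (there are 5 lines, with slopes 0, 1, ..., 4). Only the lines that attain the minimum somewhere contribute to roots; other lines are dominated. Here the surviving (envelope) indices are i = 4, i = 3, i = 2, i = 1, i = 0.
Intersections between consecutive envelope lines give the roots: for adjacent envelope indices i < j the intersection is x = (a_i − a_j) / (j − i). Reading off the sorted break points: {-6, -5, 1, 8}.
Verification: at each break x_0, at least two indices attain the minimum of min_i(a_i + i · x_0).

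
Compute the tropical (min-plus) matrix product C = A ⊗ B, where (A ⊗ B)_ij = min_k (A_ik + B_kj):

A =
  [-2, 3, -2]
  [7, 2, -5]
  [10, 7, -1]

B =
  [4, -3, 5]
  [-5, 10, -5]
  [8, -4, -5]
A ⊗ B =
  [-2, -6, -7]
  [-3, -9, -10]
  [2, -5, -6]

Apply the min-plus product entry-by-entry:
  C[0][0] = min over k of (A[0][0] + B[0][0] = -2 + 4 = 2, A[0][1] + B[1][0] = 3 + -5 = -2, A[0][2] + B[2][0] = -2 + 8 = 6) = -2 (attained at k = 1)
  C[0][1] = min over k of (A[0][0] + B[0][1] = -2 + -3 = -5, A[0][1] + B[1][1] = 3 + 10 = 13, A[0][2] + B[2][1] = -2 + -4 = -6) = -6 (attained at k = 2)
  C[0][2] = min over k of (A[0][0] + B[0][2] = -2 + 5 = 3, A[0][1] + B[1][2] = 3 + -5 = -2, A[0][2] + B[2][2] = -2 + -5 = -7) = -7 (attained at k = 2)
  C[1][0] = min over k of (A[1][0] + B[0][0] = 7 + 4 = 11, A[1][1] + B[1][0] = 2 + -5 = -3, A[1][2] + B[2][0] = -5 + 8 = 3) = -3 (attained at k = 1)
  C[1][1] = min over k of (A[1][0] + B[0][1] = 7 + -3 = 4, A[1][1] + B[1][1] = 2 + 10 = 12, A[1][2] + B[2][1] = -5 + -4 = -9) = -9 (attained at k = 2)
  C[1][2] = min over k of (A[1][0] + B[0][2] = 7 + 5 = 12, A[1][1] + B[1][2] = 2 + -5 = -3, A[1][2] + B[2][2] = -5 + -5 = -10) = -10 (attained at k = 2)
  C[2][0] = min over k of (A[2][0] + B[0][0] = 10 + 4 = 14, A[2][1] + B[1][0] = 7 + -5 = 2, A[2][2] + B[2][0] = -1 + 8 = 7) = 2 (attained at k = 1)
  C[2][1] = min over k of (A[2][0] + B[0][1] = 10 + -3 = 7, A[2][1] + B[1][1] = 7 + 10 = 17, A[2][2] + B[2][1] = -1 + -4 = -5) = -5 (attained at k = 2)
  C[2][2] = min over k of (A[2][0] + B[0][2] = 10 + 5 = 15, A[2][1] + B[1][2] = 7 + -5 = 2, A[2][2] + B[2][2] = -1 + -5 = -6) = -6 (attained at k = 2)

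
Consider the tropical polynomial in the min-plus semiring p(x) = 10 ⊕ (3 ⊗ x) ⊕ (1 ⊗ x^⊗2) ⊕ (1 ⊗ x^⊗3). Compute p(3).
p(3) = 6

A tropical monomial a ⊗ x^⊗i evaluates to a + i · x. Evaluating each term at x = 3:
  Term 0 contributes 10 + 0 · 3 = 10
  Term 1 contributes 3 + 1 · 3 = 6
  Term 2 contributes 1 + 2 · 3 = 7
  Term 3 contributes 1 + 3 · 3 = 10
p(3) = ⊕ of these = min[10, 6, 7, 10] = 6.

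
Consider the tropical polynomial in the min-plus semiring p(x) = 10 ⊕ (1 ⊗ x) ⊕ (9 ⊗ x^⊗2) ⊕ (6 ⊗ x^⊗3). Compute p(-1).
p(-1) = 0

A tropical monomial a ⊗ x^⊗i evaluates to a + i · x. Evaluating each term at x = -1:
  Term 0 contributes 10 + 0 · -1 = 10
  Term 1 contributes 1 + 1 · -1 = 0
  Term 2 contributes 9 + 2 · -1 = 7
  Term 3 contributes 6 + 3 · -1 = 3
p(-1) = ⊕ of these = min[10, 0, 7, 3] = 0.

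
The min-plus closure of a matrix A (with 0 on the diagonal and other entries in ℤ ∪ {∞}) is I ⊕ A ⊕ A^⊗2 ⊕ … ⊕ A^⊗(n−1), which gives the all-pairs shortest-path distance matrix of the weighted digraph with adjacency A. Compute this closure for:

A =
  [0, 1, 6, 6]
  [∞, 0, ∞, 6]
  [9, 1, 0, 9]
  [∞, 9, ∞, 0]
Closure =
  [0, 1, 6, 6]
  [∞, 0, ∞, 6]
  [9, 1, 0, 7]
  [∞, 9, ∞, 0]

This is the Floyd-Warshall all-pairs shortest-path computation. For each intermediate vertex k = 0, 1, …, 3, update dist[i][j] ← min(dist[i][j], dist[i][k] + dist[k][j]). The final matrix gives, for each (i, j), the minimum total weight of any directed path from i to j (possibly empty when i = j).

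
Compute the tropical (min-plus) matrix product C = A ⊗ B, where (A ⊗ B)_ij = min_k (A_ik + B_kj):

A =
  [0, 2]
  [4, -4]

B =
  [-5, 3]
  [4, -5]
A ⊗ B =
  [-5, -3]
  [-1, -9]

Apply the min-plus product entry-by-entry:
  C[0][0] = min over k of (A[0][0] + B[0][0] = 0 + -5 = -5, A[0][1] + B[1][0] = 2 + 4 = 6) = -5 (attained at k = 0)
  C[0][1] = min over k of (A[0][0] + B[0][1] = 0 + 3 = 3, A[0][1] + B[1][1] = 2 + -5 = -3) = -3 (attained at k = 1)
  C[1][0] = min over k of (A[1][0] + B[0][0] = 4 + -5 = -1, A[1][1] + B[1][0] = -4 + 4 = 0) = -1 (attained at k = 0)
  C[1][1] = min over k of (A[1][0] + B[0][1] = 4 + 3 = 7, A[1][1] + B[1][1] = -4 + -5 = -9) = -9 (attained at k = 1)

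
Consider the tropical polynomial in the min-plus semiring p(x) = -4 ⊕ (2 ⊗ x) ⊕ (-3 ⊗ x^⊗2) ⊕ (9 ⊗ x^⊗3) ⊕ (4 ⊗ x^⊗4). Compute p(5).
p(5) = -4

A tropical monomial a ⊗ x^⊗i evaluates to a + i · x. Evaluating each term at x = 5:
  Term 0 contributes -4 + 0 · 5 = -4
  Term 1 contributes 2 + 1 · 5 = 7
  Term 2 contributes -3 + 2 · 5 = 7
  Term 3 contributes 9 + 3 · 5 = 24
  Term 4 contributes 4 + 4 · 5 = 24
p(5) = ⊕ of these = min[-4, 7, 7, 24, 24] = -4.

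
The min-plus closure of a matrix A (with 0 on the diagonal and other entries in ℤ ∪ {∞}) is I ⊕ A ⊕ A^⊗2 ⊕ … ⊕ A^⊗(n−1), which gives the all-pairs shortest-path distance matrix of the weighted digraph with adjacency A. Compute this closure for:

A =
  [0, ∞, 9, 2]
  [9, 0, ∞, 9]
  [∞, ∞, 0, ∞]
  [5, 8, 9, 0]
Closure =
  [0, 10, 9, 2]
  [9, 0, 18, 9]
  [∞, ∞, 0, ∞]
  [5, 8, 9, 0]

This is the Floyd-Warshall all-pairs shortest-path computation. For each intermediate vertex k = 0, 1, …, 3, update dist[i][j] ← min(dist[i][j], dist[i][k] + dist[k][j]). The final matrix gives, for each (i, j), the minimum total weight of any directed path from i to j (possibly empty when i = j).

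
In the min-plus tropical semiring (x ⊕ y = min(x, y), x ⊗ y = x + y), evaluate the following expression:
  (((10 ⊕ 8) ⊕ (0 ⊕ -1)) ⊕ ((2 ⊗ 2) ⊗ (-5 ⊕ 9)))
(((10 ⊕ 8) ⊕ (0 ⊕ -1)) ⊕ ((2 ⊗ 2) ⊗ (-5 ⊕ 9))) = -1

Expand innermost to outermost. Recall ⊕ takes the minimum of its arguments and ⊗ takes their sum. Working out the expression (((10 ⊕ 8) ⊕ (0 ⊕ -1)) ⊕ ((2 ⊗ 2) ⊗ (-5 ⊕ 9))) gives -1.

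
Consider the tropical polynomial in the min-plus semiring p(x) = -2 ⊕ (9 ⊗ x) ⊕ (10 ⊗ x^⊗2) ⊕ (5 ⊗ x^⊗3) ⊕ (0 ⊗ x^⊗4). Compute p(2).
p(2) = -2

A tropical monomial a ⊗ x^⊗i evaluates to a + i · x. Evaluating each term at x = 2:
  Term 0 contributes -2 + 0 · 2 = -2
  Term 1 contributes 9 + 1 · 2 = 11
  Term 2 contributes 10 + 2 · 2 = 14
  Term 3 contributes 5 + 3 · 2 = 11
  Term 4 contributes 0 + 4 · 2 = 8
p(2) = ⊕ of these = min[-2, 11, 14, 11, 8] = -2.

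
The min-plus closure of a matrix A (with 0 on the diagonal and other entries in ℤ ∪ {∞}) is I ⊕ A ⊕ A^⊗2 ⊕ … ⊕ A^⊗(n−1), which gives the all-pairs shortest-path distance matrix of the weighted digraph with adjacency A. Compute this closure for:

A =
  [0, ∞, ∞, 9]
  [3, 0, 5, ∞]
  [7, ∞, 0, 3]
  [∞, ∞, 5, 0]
Closure =
  [0, ∞, 14, 9]
  [3, 0, 5, 8]
  [7, ∞, 0, 3]
  [12, ∞, 5, 0]

This is the Floyd-Warshall all-pairs shortest-path computation. For each intermediate vertex k = 0, 1, …, 3, update dist[i][j] ← min(dist[i][j], dist[i][k] + dist[k][j]). The final matrix gives, for each (i, j), the minimum total weight of any directed path from i to j (possibly empty when i = j).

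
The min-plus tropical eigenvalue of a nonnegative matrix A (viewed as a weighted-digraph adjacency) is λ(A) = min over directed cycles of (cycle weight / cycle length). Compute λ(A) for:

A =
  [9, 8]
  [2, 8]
λ(A) = 5

Enumerate directed cycles and compute their means (weight / length). Sample:
  cycle 0 → 0: weight = 9, length = 1, mean = 9/1 ≈ 9.000
  cycle 1 → 1: weight = 8, length = 1, mean = 8/1 ≈ 8.000
  cycle 0 → 1 → 0: weight = 10, length = 2, mean = 10/2 ≈ 5.000
  cycle 1 → 0 → 1: weight = 10, length = 2, mean = 10/2 ≈ 5.000
Minimum mean = 5.000, attained e.g. along the cycle 0 → 1 → 0 with weight 10 and length 2. So λ(A) = 10/2 = 5.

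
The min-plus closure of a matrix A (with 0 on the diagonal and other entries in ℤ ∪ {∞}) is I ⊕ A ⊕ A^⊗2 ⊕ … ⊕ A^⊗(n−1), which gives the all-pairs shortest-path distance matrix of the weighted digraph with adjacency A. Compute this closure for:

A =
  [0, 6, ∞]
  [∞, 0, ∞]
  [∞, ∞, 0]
Closure =
  [0, 6, ∞]
  [∞, 0, ∞]
  [∞, ∞, 0]

This is the Floyd-Warshall all-pairs shortest-path computation. For each intermediate vertex k = 0, 1, …, 2, update dist[i][j] ← min(dist[i][j], dist[i][k] + dist[k][j]). The final matrix gives, for each (i, j), the minimum total weight of any directed path from i to j (possibly empty when i = j).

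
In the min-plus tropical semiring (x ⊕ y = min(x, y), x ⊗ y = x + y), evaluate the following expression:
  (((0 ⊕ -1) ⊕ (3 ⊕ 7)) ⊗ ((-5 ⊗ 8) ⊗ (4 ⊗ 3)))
(((0 ⊕ -1) ⊕ (3 ⊕ 7)) ⊗ ((-5 ⊗ 8) ⊗ (4 ⊗ 3))) = 9

Expand innermost to outermost. Recall ⊕ takes the minimum of its arguments and ⊗ takes their sum. Working out the expression (((0 ⊕ -1) ⊕ (3 ⊕ 7)) ⊗ ((-5 ⊗ 8) ⊗ (4 ⊗ 3))) gives 9.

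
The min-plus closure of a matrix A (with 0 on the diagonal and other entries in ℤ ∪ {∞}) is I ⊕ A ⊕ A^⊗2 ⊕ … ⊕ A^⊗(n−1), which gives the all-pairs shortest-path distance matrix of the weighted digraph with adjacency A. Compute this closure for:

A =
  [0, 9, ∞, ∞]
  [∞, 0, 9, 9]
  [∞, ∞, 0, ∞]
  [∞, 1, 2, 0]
Closure =
  [0, 9, 18, 18]
  [∞, 0, 9, 9]
  [∞, ∞, 0, ∞]
  [∞, 1, 2, 0]

This is the Floyd-Warshall all-pairs shortest-path computation. For each intermediate vertex k = 0, 1, …, 3, update dist[i][j] ← min(dist[i][j], dist[i][k] + dist[k][j]). The final matrix gives, for each (i, j), the minimum total weight of any directed path from i to j (possibly empty when i = j).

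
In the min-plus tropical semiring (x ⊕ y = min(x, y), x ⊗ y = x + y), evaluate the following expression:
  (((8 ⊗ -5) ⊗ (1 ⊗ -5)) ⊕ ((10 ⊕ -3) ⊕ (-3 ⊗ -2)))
(((8 ⊗ -5) ⊗ (1 ⊗ -5)) ⊕ ((10 ⊕ -3) ⊕ (-3 ⊗ -2))) = -5

Expand innermost to outermost. Recall ⊕ takes the minimum of its arguments and ⊗ takes their sum. Working out the expression (((8 ⊗ -5) ⊗ (1 ⊗ -5)) ⊕ ((10 ⊕ -3) ⊕ (-3 ⊗ -2))) gives -5.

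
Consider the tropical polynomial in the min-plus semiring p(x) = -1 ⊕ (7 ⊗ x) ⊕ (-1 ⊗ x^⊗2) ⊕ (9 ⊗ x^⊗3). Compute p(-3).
p(-3) = -7

A tropical monomial a ⊗ x^⊗i evaluates to a + i · x. Evaluating each term at x = -3:
  Term 0 contributes -1 + 0 · -3 = -1
  Term 1 contributes 7 + 1 · -3 = 4
  Term 2 contributes -1 + 2 · -3 = -7
  Term 3 contributes 9 + 3 · -3 = 0
p(-3) = ⊕ of these = min[-1, 4, -7, 0] = -7.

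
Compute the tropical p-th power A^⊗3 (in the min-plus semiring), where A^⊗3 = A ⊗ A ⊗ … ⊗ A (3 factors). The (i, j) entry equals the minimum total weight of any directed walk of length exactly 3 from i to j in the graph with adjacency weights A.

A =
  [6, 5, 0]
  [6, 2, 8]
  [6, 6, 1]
A^⊗3 =
  [7, 7, 2]
  [10, 6, 7]
  [8, 8, 3]

Each entry (A^⊗3)_ij equals the minimum over all length-3 walks i = v_0 → v_1 → … → v_3 = j of Σ_t A[v_t][v_{t+1}]. For example, for (i, j) = (0, 2) we minimise over 9 possible intermediate vertex sequences; the minimum is 2, attained along the walk 0 → 2 → 2 → 2.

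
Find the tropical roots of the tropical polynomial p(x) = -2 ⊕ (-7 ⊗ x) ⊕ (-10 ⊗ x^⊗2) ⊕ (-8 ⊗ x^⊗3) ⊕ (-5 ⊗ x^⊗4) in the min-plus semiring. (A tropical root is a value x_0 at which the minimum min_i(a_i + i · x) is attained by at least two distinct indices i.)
Roots: {-3, -2, 3, 5}

Each tropical root is a break point of the lower envelope of the lines y = a_i + i · x (there are 5 lines, with slopes 0, 1, ..., 4). Only the lines that attain the minimum somewhere contribute to roots; other lines are dominated. Here the surviving (envelope) indices are i = 4, i = 3, i = 2, i = 1, i = 0.
Intersections between consecutive envelope lines give the roots: for adjacent envelope indices i < j the intersection is x = (a_i − a_j) / (j − i). Reading off the sorted break points: {-3, -2, 3, 5}.
Verification: at each break x_0, at least two indices attain the minimum of min_i(a_i + i · x_0).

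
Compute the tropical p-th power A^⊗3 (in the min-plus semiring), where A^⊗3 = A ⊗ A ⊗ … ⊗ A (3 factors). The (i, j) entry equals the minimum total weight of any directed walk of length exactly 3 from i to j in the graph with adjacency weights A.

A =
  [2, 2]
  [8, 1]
A^⊗3 =
  [6, 4]
  [10, 3]

Each entry (A^⊗3)_ij equals the minimum over all length-3 walks i = v_0 → v_1 → … → v_3 = j of Σ_t A[v_t][v_{t+1}]. For example, for (i, j) = (0, 1) we minimise over 4 possible intermediate vertex sequences; the minimum is 4, attained along the walk 0 → 1 → 1 → 1.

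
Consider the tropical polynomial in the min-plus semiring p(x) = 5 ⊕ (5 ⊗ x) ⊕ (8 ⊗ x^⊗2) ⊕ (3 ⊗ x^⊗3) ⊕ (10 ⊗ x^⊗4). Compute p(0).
p(0) = 3

A tropical monomial a ⊗ x^⊗i evaluates to a + i · x. Evaluating each term at x = 0:
  Term 0 contributes 5 + 0 · 0 = 5
  Term 1 contributes 5 + 1 · 0 = 5
  Term 2 contributes 8 + 2 · 0 = 8
  Term 3 contributes 3 + 3 · 0 = 3
  Term 4 contributes 10 + 4 · 0 = 10
p(0) = ⊕ of these = min[5, 5, 8, 3, 10] = 3.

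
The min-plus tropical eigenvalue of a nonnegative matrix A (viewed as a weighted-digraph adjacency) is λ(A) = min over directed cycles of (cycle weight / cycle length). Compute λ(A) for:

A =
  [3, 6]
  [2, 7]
λ(A) = 3

Enumerate directed cycles and compute their means (weight / length). Sample:
  cycle 0 → 0: weight = 3, length = 1, mean = 3/1 ≈ 3.000
  cycle 1 → 1: weight = 7, length = 1, mean = 7/1 ≈ 7.000
  cycle 0 → 1 → 0: weight = 8, length = 2, mean = 8/2 ≈ 4.000
  cycle 1 → 0 → 1: weight = 8, length = 2, mean = 8/2 ≈ 4.000
Minimum mean = 3.000, attained e.g. along the cycle 0 → 0 with weight 3 and length 1. So λ(A) = 3/1 = 3.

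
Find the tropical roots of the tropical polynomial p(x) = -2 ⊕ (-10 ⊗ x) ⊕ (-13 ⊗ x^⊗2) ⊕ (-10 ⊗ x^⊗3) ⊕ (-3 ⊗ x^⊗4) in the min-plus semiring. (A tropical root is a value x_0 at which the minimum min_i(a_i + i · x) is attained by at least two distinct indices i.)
Roots: {-7, -3, 3, 8}

Each tropical root is a break point of the lower envelope of the lines y = a_i + i · x (there are 5 lines, with slopes 0, 1, ..., 4). Only the lines that attain the minimum somewhere contribute to roots; other lines are dominated. Here the surviving (envelope) indices are i = 4, i = 3, i = 2, i = 1, i = 0.
Intersections between consecutive envelope lines give the roots: for adjacent envelope indices i < j the intersection is x = (a_i − a_j) / (j − i). Reading off the sorted break points: {-7, -3, 3, 8}.
Verification: at each break x_0, at least two indices attain the minimum of min_i(a_i + i · x_0).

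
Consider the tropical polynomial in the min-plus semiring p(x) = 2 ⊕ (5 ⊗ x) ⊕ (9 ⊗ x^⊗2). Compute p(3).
p(3) = 2

A tropical monomial a ⊗ x^⊗i evaluates to a + i · x. Evaluating each term at x = 3:
  Term 0 contributes 2 + 0 · 3 = 2
  Term 1 contributes 5 + 1 · 3 = 8
  Term 2 contributes 9 + 2 · 3 = 15
p(3) = ⊕ of these = min[2, 8, 15] = 2.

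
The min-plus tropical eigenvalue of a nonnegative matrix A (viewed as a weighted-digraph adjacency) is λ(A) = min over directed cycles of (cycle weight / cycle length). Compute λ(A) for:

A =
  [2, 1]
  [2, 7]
λ(A) = 3/2

Enumerate directed cycles and compute their means (weight / length). Sample:
  cycle 0 → 0: weight = 2, length = 1, mean = 2/1 ≈ 2.000
  cycle 1 → 1: weight = 7, length = 1, mean = 7/1 ≈ 7.000
  cycle 0 → 1 → 0: weight = 3, length = 2, mean = 3/2 ≈ 1.500
  cycle 1 → 0 → 1: weight = 3, length = 2, mean = 3/2 ≈ 1.500
Minimum mean = 1.500, attained e.g. along the cycle 0 → 1 → 0 with weight 3 and length 2. So λ(A) = 3/2 = 3/2.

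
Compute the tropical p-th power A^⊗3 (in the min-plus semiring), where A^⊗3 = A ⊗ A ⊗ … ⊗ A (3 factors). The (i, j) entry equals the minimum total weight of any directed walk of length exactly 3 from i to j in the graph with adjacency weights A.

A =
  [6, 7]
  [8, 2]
A^⊗3 =
  [17, 11]
  [12, 6]

Each entry (A^⊗3)_ij equals the minimum over all length-3 walks i = v_0 → v_1 → … → v_3 = j of Σ_t A[v_t][v_{t+1}]. For example, for (i, j) = (0, 1) we minimise over 4 possible intermediate vertex sequences; the minimum is 11, attained along the walk 0 → 1 → 1 → 1.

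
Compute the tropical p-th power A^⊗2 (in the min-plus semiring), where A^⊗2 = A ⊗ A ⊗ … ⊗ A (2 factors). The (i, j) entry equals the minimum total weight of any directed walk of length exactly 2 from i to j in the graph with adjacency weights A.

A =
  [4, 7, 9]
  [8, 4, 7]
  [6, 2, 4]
A^⊗2 =
  [8, 11, 13]
  [12, 8, 11]
  [10, 6, 8]

Each entry (A^⊗2)_ij equals the minimum over all length-2 walks i = v_0 → v_1 → … → v_2 = j of Σ_t A[v_t][v_{t+1}]. For example, for (i, j) = (0, 2) we minimise over 3 possible intermediate vertex sequences; the minimum is 13, attained along the walk 0 → 0 → 2.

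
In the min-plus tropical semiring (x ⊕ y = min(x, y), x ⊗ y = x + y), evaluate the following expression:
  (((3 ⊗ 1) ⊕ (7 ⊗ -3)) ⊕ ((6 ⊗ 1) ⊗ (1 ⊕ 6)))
(((3 ⊗ 1) ⊕ (7 ⊗ -3)) ⊕ ((6 ⊗ 1) ⊗ (1 ⊕ 6))) = 4

Expand innermost to outermost. Recall ⊕ takes the minimum of its arguments and ⊗ takes their sum. Working out the expression (((3 ⊗ 1) ⊕ (7 ⊗ -3)) ⊕ ((6 ⊗ 1) ⊗ (1 ⊕ 6))) gives 4.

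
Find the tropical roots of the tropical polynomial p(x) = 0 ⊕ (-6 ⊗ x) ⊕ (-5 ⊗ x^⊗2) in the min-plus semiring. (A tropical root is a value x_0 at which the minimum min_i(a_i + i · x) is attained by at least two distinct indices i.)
Roots: {-1, 6}

Each tropical root is a break point of the lower envelope of the lines y = a_i + i · x (there are 3 lines, with slopes 0, 1, ..., 2). Only the lines that attain the minimum somewhere contribute to roots; other lines are dominated. Here the surviving (envelope) indices are i = 2, i = 1, i = 0.
Intersections between consecutive envelope lines give the roots: for adjacent envelope indices i < j the intersection is x = (a_i − a_j) / (j − i). Reading off the sorted break points: {-1, 6}.
Verification: at each break x_0, at least two indices attain the minimum of min_i(a_i + i · x_0).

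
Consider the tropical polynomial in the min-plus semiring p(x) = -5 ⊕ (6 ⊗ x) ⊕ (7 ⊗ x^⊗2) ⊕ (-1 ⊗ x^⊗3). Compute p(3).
p(3) = -5

A tropical monomial a ⊗ x^⊗i evaluates to a + i · x. Evaluating each term at x = 3:
  Term 0 contributes -5 + 0 · 3 = -5
  Term 1 contributes 6 + 1 · 3 = 9
  Term 2 contributes 7 + 2 · 3 = 13
  Term 3 contributes -1 + 3 · 3 = 8
p(3) = ⊕ of these = min[-5, 9, 13, 8] = -5.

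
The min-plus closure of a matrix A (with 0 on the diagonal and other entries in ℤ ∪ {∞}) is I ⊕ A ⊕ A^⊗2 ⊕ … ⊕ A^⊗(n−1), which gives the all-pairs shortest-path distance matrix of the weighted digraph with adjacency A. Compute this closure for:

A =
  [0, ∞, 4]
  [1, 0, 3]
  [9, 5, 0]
Closure =
  [0, 9, 4]
  [1, 0, 3]
  [6, 5, 0]

This is the Floyd-Warshall all-pairs shortest-path computation. For each intermediate vertex k = 0, 1, …, 2, update dist[i][j] ← min(dist[i][j], dist[i][k] + dist[k][j]). The final matrix gives, for each (i, j), the minimum total weight of any directed path from i to j (possibly empty when i = j).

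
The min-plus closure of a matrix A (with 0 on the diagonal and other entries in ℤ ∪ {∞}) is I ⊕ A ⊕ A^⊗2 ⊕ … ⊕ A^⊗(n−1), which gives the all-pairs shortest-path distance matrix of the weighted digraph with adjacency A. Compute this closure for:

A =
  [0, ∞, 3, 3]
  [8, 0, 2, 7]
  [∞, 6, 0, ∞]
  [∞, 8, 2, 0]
Closure =
  [0, 9, 3, 3]
  [8, 0, 2, 7]
  [14, 6, 0, 13]
  [16, 8, 2, 0]

This is the Floyd-Warshall all-pairs shortest-path computation. For each intermediate vertex k = 0, 1, …, 3, update dist[i][j] ← min(dist[i][j], dist[i][k] + dist[k][j]). The final matrix gives, for each (i, j), the minimum total weight of any directed path from i to j (possibly empty when i = j).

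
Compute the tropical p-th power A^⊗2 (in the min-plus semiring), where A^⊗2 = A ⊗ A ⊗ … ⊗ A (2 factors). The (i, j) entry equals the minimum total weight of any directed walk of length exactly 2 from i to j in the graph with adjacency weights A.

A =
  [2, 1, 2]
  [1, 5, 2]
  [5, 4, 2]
A^⊗2 =
  [2, 3, 3]
  [3, 2, 3]
  [5, 6, 4]

Each entry (A^⊗2)_ij equals the minimum over all length-2 walks i = v_0 → v_1 → … → v_2 = j of Σ_t A[v_t][v_{t+1}]. For example, for (i, j) = (0, 2) we minimise over 3 possible intermediate vertex sequences; the minimum is 3, attained along the walk 0 → 1 → 2.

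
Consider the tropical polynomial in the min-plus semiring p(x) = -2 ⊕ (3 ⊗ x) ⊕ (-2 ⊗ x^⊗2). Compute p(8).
p(8) = -2

A tropical monomial a ⊗ x^⊗i evaluates to a + i · x. Evaluating each term at x = 8:
  Term 0 contributes -2 + 0 · 8 = -2
  Term 1 contributes 3 + 1 · 8 = 11
  Term 2 contributes -2 + 2 · 8 = 14
p(8) = ⊕ of these = min[-2, 11, 14] = -2.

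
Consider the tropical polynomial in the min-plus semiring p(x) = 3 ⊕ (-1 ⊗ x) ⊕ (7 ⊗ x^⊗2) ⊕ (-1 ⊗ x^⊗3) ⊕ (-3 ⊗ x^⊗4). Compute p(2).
p(2) = 1

A tropical monomial a ⊗ x^⊗i evaluates to a + i · x. Evaluating each term at x = 2:
  Term 0 contributes 3 + 0 · 2 = 3
  Term 1 contributes -1 + 1 · 2 = 1
  Term 2 contributes 7 + 2 · 2 = 11
  Term 3 contributes -1 + 3 · 2 = 5
  Term 4 contributes -3 + 4 · 2 = 5
p(2) = ⊕ of these = min[3, 1, 11, 5, 5] = 1.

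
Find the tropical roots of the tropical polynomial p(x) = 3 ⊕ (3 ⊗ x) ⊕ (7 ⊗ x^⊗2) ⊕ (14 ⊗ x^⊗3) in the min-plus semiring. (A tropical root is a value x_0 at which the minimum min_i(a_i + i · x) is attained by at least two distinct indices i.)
Roots: {-7, -4, 0}

Each tropical root is a break point of the lower envelope of the lines y = a_i + i · x (there are 4 lines, with slopes 0, 1, ..., 3). Only the lines that attain the minimum somewhere contribute to roots; other lines are dominated. Here the surviving (envelope) indices are i = 3, i = 2, i = 1, i = 0.
Intersections between consecutive envelope lines give the roots: for adjacent envelope indices i < j the intersection is x = (a_i − a_j) / (j − i). Reading off the sorted break points: {-7, -4, 0}.
Verification: at each break x_0, at least two indices attain the minimum of min_i(a_i + i · x_0).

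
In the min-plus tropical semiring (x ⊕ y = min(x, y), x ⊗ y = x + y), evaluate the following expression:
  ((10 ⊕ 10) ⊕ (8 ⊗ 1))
((10 ⊕ 10) ⊕ (8 ⊗ 1)) = 9

Expand innermost to outermost. Recall ⊕ takes the minimum of its arguments and ⊗ takes their sum. Working out the expression ((10 ⊕ 10) ⊕ (8 ⊗ 1)) gives 9.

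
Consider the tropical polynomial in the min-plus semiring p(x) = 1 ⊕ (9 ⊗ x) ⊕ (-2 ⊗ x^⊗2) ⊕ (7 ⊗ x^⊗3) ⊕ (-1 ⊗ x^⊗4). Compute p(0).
p(0) = -2

A tropical monomial a ⊗ x^⊗i evaluates to a + i · x. Evaluating each term at x = 0:
  Term 0 contributes 1 + 0 · 0 = 1
  Term 1 contributes 9 + 1 · 0 = 9
  Term 2 contributes -2 + 2 · 0 = -2
  Term 3 contributes 7 + 3 · 0 = 7
  Term 4 contributes -1 + 4 · 0 = -1
p(0) = ⊕ of these = min[1, 9, -2, 7, -1] = -2.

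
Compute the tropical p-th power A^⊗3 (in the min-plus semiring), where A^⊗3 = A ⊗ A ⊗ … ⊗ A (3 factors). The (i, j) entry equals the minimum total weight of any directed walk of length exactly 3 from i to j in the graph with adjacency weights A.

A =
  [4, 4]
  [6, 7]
A^⊗3 =
  [12, 12]
  [14, 14]

Each entry (A^⊗3)_ij equals the minimum over all length-3 walks i = v_0 → v_1 → … → v_3 = j of Σ_t A[v_t][v_{t+1}]. For example, for (i, j) = (0, 1) we minimise over 4 possible intermediate vertex sequences; the minimum is 12, attained along the walk 0 → 0 → 0 → 1.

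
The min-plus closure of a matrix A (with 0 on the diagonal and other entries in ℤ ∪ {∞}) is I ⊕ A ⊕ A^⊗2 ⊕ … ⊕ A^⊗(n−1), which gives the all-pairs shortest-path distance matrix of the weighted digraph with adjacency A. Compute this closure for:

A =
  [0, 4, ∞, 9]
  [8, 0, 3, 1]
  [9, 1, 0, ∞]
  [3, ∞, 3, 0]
Closure =
  [0, 4, 7, 5]
  [4, 0, 3, 1]
  [5, 1, 0, 2]
  [3, 4, 3, 0]

This is the Floyd-Warshall all-pairs shortest-path computation. For each intermediate vertex k = 0, 1, …, 3, update dist[i][j] ← min(dist[i][j], dist[i][k] + dist[k][j]). The final matrix gives, for each (i, j), the minimum total weight of any directed path from i to j (possibly empty when i = j).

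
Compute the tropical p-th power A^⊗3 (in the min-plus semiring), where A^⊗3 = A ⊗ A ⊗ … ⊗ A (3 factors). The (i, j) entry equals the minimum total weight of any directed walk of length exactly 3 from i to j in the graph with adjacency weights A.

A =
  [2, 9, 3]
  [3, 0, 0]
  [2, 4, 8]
A^⊗3 =
  [6, 7, 7]
  [2, 0, 0]
  [6, 4, 4]

Each entry (A^⊗3)_ij equals the minimum over all length-3 walks i = v_0 → v_1 → … → v_3 = j of Σ_t A[v_t][v_{t+1}]. For example, for (i, j) = (0, 2) we minimise over 9 possible intermediate vertex sequences; the minimum is 7, attained along the walk 0 → 0 → 0 → 2.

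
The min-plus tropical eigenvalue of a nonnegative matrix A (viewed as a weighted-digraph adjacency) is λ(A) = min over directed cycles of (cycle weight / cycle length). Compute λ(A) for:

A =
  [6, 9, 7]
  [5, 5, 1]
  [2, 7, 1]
λ(A) = 1

Enumerate directed cycles and compute their means (weight / length). Sample:
  cycle 0 → 0: weight = 6, length = 1, mean = 6/1 ≈ 6.000
  cycle 1 → 1: weight = 5, length = 1, mean = 5/1 ≈ 5.000
  cycle 2 → 2: weight = 1, length = 1, mean = 1/1 ≈ 1.000
  cycle 0 → 1 → 0: weight = 14, length = 2, mean = 14/2 ≈ 7.000
  cycle 0 → 2 → 0: weight = 9, length = 2, mean = 9/2 ≈ 4.500
  cycle 1 → 0 → 1: weight = 14, length = 2, mean = 14/2 ≈ 7.000
Minimum mean = 1.000, attained e.g. along the cycle 2 → 2 with weight 1 and length 1. So λ(A) = 1/1 = 1.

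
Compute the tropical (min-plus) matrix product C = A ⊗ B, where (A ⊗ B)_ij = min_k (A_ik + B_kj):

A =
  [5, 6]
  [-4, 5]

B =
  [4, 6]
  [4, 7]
A ⊗ B =
  [9, 11]
  [0, 2]

Apply the min-plus product entry-by-entry:
  C[0][0] = min over k of (A[0][0] + B[0][0] = 5 + 4 = 9, A[0][1] + B[1][0] = 6 + 4 = 10) = 9 (attained at k = 0)
  C[0][1] = min over k of (A[0][0] + B[0][1] = 5 + 6 = 11, A[0][1] + B[1][1] = 6 + 7 = 13) = 11 (attained at k = 0)
  C[1][0] = min over k of (A[1][0] + B[0][0] = -4 + 4 = 0, A[1][1] + B[1][0] = 5 + 4 = 9) = 0 (attained at k = 0)
  C[1][1] = min over k of (A[1][0] + B[0][1] = -4 + 6 = 2, A[1][1] + B[1][1] = 5 + 7 = 12) = 2 (attained at k = 0)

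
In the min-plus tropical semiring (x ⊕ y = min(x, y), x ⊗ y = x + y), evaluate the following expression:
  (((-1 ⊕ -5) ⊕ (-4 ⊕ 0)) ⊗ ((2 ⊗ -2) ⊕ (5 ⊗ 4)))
(((-1 ⊕ -5) ⊕ (-4 ⊕ 0)) ⊗ ((2 ⊗ -2) ⊕ (5 ⊗ 4))) = -5

Expand innermost to outermost. Recall ⊕ takes the minimum of its arguments and ⊗ takes their sum. Working out the expression (((-1 ⊕ -5) ⊕ (-4 ⊕ 0)) ⊗ ((2 ⊗ -2) ⊕ (5 ⊗ 4))) gives -5.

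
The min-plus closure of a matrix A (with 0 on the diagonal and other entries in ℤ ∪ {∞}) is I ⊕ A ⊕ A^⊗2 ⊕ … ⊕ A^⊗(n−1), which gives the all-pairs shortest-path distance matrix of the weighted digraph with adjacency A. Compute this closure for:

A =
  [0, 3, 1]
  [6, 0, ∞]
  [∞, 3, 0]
Closure =
  [0, 3, 1]
  [6, 0, 7]
  [9, 3, 0]

This is the Floyd-Warshall all-pairs shortest-path computation. For each intermediate vertex k = 0, 1, …, 2, update dist[i][j] ← min(dist[i][j], dist[i][k] + dist[k][j]). The final matrix gives, for each (i, j), the minimum total weight of any directed path from i to j (possibly empty when i = j).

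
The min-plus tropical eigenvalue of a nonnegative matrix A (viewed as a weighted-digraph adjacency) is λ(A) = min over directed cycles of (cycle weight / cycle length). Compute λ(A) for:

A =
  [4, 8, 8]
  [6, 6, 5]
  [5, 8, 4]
λ(A) = 4

Enumerate directed cycles and compute their means (weight / length). Sample:
  cycle 0 → 0: weight = 4, length = 1, mean = 4/1 ≈ 4.000
  cycle 1 → 1: weight = 6, length = 1, mean = 6/1 ≈ 6.000
  cycle 2 → 2: weight = 4, length = 1, mean = 4/1 ≈ 4.000
  cycle 0 → 1 → 0: weight = 14, length = 2, mean = 14/2 ≈ 7.000
  cycle 0 → 2 → 0: weight = 13, length = 2, mean = 13/2 ≈ 6.500
  cycle 1 → 0 → 1: weight = 14, length = 2, mean = 14/2 ≈ 7.000
Minimum mean = 4.000, attained e.g. along the cycle 0 → 0 with weight 4 and length 1. So λ(A) = 4/1 = 4.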